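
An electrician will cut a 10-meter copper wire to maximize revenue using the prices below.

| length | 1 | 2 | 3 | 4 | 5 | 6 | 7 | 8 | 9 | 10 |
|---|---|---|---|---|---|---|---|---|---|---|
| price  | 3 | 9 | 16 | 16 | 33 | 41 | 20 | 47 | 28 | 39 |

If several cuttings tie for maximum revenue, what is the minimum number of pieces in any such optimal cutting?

2

Let r[k] be the best obtainable value from length k. For each k, try every first piece i and keep the best of price[i] + r[k−i].
r[1] = 3
r[2] = max(3+3, 9+0) = 9
r[3] = max(3+9, 9+3, 16+0) = 16
r[4] = max(3+16, 9+9, 16+3, 16+0) = 19
r[5] = max(3+19, 9+16, 16+9, 16+3, 33+0) = 33
r[6] = max(3+33, 9+19, 16+16, 16+9, 33+3, 41+0) = 41
r[7] = max(3+41, 9+33, 16+19, …, 41+3, 20+0) = 44
r[8] = max(3+44, 9+41, 16+33, …, 20+3, 47+0) = 50
r[9] = max(3+50, 9+44, 16+41, …, 47+3, 28+0) = 57
r[10] = max(3+57, 9+50, 16+44, …, 28+3, 39+0) = 66
Maximum revenue is €66.
Now minimize piece count subject to staying optimal: for each k, pieces[k] = 1 + min over i with p[i]+r[k−i]=r[k] of pieces[k−i].
pieces[7] = 2
pieces[8] = 2
pieces[9] = 2
pieces[10] = 2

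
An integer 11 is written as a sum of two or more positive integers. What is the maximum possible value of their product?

Fill P[k] for k=2..11: at each k try every first piece i and multiply by the better of (k−i) uncut or P[k−i].
P[2] = 1·max(1,0) = 1·1 = 1
P[3] = 1·max(2,1) = 1·2 = 2
P[4] = 2·max(2,1) = 2·2 = 4
P[5] = 2·max(3,2) = 2·3 = 6
P[6] = 3·max(3,2) = 3·3 = 9
P[7] = 2·max(5,6) = 2·6 = 12
P[8] = 2·max(6,9) = 2·9 = 18
P[9] = 3·max(6,9) = 3·9 = 27
P[10] = 2·max(8,18) = 2·18 = 36
P[11] = 2·max(9,27) = 2·27 = 54
One optimal split: 3 + 3 + 3 + 2; product 3·3·3·2 = 54.

54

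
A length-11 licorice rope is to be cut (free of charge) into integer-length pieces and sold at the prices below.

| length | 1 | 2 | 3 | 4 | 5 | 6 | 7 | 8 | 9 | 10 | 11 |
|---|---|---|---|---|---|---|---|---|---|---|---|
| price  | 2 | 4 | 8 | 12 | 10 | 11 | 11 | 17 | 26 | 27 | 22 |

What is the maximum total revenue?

32

Consider every possible first cut. v[k] is the best of p[i]+v[k−i] over all sellable i≤k.
v[1] = 2
v[2] = max(2+2, 4+0) = 4
v[3] = max(2+4, 4+2, 8+0) = 8
v[4] = max(2+8, 4+4, 8+2, 12+0) = 12
v[5] = max(2+12, 4+8, 8+4, 12+2, 10+0) = 14
v[6] = max(2+14, 4+12, 8+8, 12+4, 10+2, 11+0) = 16
v[7] = max(2+16, 4+14, 8+12, …, 11+2, 11+0) = 20
v[8] = max(2+20, 4+16, 8+14, …, 11+2, 17+0) = 24
v[9] = max(2+24, 4+20, 8+16, …, 17+2, 26+0) = 26
v[10] = max(2+26, 4+24, 8+20, …, 26+2, 27+0) = 28
v[11] = max(2+28, 4+26, 8+24, …, 27+2, 22+0) = 32
One optimal cutting: 4 + 4 + 3 → ¢12 + ¢12 + ¢8 = ¢32.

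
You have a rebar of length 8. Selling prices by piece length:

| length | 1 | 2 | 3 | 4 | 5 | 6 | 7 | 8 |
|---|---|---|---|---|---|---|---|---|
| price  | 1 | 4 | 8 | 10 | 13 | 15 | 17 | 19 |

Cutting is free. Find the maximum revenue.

21

Consider every possible first cut. r[k] is the best of p[i]+r[k−i] over all sellable i≤k.
r[1] = 1
r[2] = max(1+1, 4+0) = 4
r[3] = max(1+4, 4+1, 8+0) = 8
r[4] = max(1+8, 4+4, 8+1, 10+0) = 10
r[5] = max(1+10, 4+8, 8+4, 10+1, 13+0) = 13
r[6] = max(1+13, 4+10, 8+8, 10+4, 13+1, 15+0) = 16
r[7] = max(1+16, 4+13, 8+10, …, 15+1, 17+0) = 18
r[8] = max(1+18, 4+16, 8+13, …, 17+1, 19+0) = 21
One optimal cutting: 5 + 3 → ₹13 + ₹8 = ₹21.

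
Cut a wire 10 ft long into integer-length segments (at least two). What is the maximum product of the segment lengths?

Define g[k] = max over 1≤i<k of i · max(k−i, g[k−i]); the inner max lets the remainder stay uncut if that's better.
Small cases: g[2]=1.
g[3] = max(1*2, 2*1) = 2
g[4] = max(1*3, 2*2, 3*1) = 4
g[5] = max(1*4, 2*3, 3*2, 4*1) = 6
g[6] = max(1*6, 2*4, 3*3, 4*2, 5*1) = 9
g[7] = max(1*9, 2*6, 3*4, 4*3, 5*2, 6*1) = 12
g[8] = max(1*12, 2*9, 3*6, …, 6*2, 7*1) = 18
g[9] = max(1*18, 2*12, 3*9, …, 7*2, 8*1) = 27
g[10] = max(1*27, 2*18, 3*12, …, 8*2, 9*1) = 36
One optimal split: 3 + 3 + 2 + 2; product 3*3*2*2 = 36.

36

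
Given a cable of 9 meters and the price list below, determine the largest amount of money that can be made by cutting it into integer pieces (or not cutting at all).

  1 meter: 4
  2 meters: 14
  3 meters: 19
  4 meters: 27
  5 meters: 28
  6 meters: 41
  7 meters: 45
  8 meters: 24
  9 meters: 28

Build r[k] bottom-up: r[k] = max over allowed piece i of (p[i] + r[k−i]).
r[1] = 4
r[2] = max(4+4, 14+0) = 14
r[3] = max(4+14, 14+4, 19+0) = 19
r[4] = max(4+19, 14+14, 19+4, 27+0) = 28
r[5] = max(4+28, 14+19, 19+14, 27+4, 28+0) = 33
r[6] = max(4+33, 14+28, 19+19, 27+14, 28+4, 41+0) = 42
r[7] = max(4+42, 14+33, 19+28, …, 41+4, 45+0) = 47
r[8] = max(4+47, 14+42, 19+33, …, 45+4, 24+0) = 56
r[9] = max(4+56, 14+47, 19+42, …, 24+4, 28+0) = 61
One optimal cutting: 3 + 2 + 2 + 2 → 19 + 14 + 14 + 14 = 61.

61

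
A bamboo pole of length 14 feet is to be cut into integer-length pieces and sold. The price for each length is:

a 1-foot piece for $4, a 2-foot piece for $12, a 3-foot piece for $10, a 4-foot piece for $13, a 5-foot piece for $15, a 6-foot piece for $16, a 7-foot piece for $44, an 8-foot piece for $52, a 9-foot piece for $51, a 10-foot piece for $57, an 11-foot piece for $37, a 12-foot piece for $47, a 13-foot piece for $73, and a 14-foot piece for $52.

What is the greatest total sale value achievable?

88

Build r[k] bottom-up: r[k] = max over allowed piece i of (p[i] + r[k−i]).
r[1] = 4
r[2] = 12
r[3] = 16  (first piece 1, then r[2]=12)
r[4] = 24  (first piece 2, then r[2]=12)
r[5] = 28  (first piece 1, then r[4]=24)
r[6] = 36  (first piece 2, then r[4]=24)
r[7] = 44
r[8] = 52
r[9] = 56  (first piece 1, then r[8]=52)
r[10] = 64  (first piece 2, then r[8]=52)
r[11] = 68  (first piece 1, then r[10]=64)
r[12] = 76  (first piece 2, then r[10]=64)
r[13] = 80  (first piece 1, then r[12]=76)
r[14] = 88  (first piece 2, then r[12]=76)
One optimal cutting: 8 + 2 + 2 + 2 → $52 + $12 + $12 + $12 = $88.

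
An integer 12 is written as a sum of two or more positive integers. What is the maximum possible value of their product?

81

Let f[k] be the best product for length k (with at least one cut). For each first piece i, the rest contributes max(k−i, f[k−i]).
Small cases: f[2]=1, f[3]=2, f[4]=4, f[5]=6, f[6]=9.
f[7] = max(1·9, 2·6, 3·4, 4·3, 5·2, 6·1) = 12
f[8] = max(1·12, 2·9, 3·6, …, 6·2, 7·1) = 18
f[9] = max(1·18, 2·12, 3·9, …, 7·2, 8·1) = 27
f[10] = max(1·27, 2·18, 3·12, …, 8·2, 9·1) = 36
f[11] = max(1·36, 2·27, 3·18, …, 9·2, 10·1) = 54
f[12] = max(1·54, 2·36, 3·27, …, 10·2, 11·1) = 81
One optimal split: 3 + 3 + 3 + 3; product 3·3·3·3 = 81.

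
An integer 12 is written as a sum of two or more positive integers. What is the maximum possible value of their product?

Define prod[k] = max over 1≤i<k of i · max(k−i, prod[k−i]); the inner max lets the remainder stay uncut if that's better.
Small cases: prod[2]=1, prod[3]=2, prod[4]=4, prod[5]=6, prod[6]=9, prod[7]=12.
prod[8] = 2·max(6,9) = 2·9 = 18
prod[9] = 3·max(6,9) = 3·9 = 27
prod[10] = 2·max(8,18) = 2·18 = 36
prod[11] = 2·max(9,27) = 2·27 = 54
prod[12] = 3·max(9,27) = 3·27 = 81
One optimal split: 3 + 3 + 3 + 3; product 3·3·3·3 = 81.

81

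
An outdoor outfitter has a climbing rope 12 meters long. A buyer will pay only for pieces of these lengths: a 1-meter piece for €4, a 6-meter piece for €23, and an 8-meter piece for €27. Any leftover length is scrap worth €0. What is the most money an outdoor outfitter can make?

Build r[k] bottom-up: r[k] = max over allowed piece i of (p[i] + r[k−i]).
r[1] = 4
r[2] = 8  (first piece 1, then r[1]=4)
r[3] = 12  (first piece 1, then r[2]=8)
r[4] = 16  (first piece 1, then r[3]=12)
r[5] = 20  (first piece 1, then r[4]=16)
r[6] = max(4+20, 23+0) = 24
r[7] = max(4+24, 23+4) = 28
r[8] = max(4+28, 23+8, 27+0) = 32
r[9] = max(4+32, 23+12, 27+4) = 36
r[10] = max(4+36, 23+16, 27+8) = 40
r[11] = max(4+40, 23+20, 27+12) = 44
r[12] = max(4+44, 23+24, 27+16) = 48
One optimal cutting: 1 + 1 + 1 + 1 + 1 + 1 + 1 + 1 + 1 + 1 + 1 + 1 → €48.

48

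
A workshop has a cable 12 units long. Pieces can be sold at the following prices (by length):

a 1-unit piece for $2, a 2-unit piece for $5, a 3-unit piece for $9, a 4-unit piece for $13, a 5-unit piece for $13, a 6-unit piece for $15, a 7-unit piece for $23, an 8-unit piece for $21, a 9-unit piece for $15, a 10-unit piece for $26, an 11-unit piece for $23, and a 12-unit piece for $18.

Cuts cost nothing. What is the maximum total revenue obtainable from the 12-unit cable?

Let r[k] be the best obtainable value from length k. For each k, try every first piece i and keep the best of price[i] + r[k−i].
r[1] = 2
r[2] = max(2+2, 5+0) = 5
r[3] = max(2+5, 5+2, 9+0) = 9
r[4] = max(2+9, 5+5, 9+2, 13+0) = 13
r[5] = max(2+13, 5+9, 9+5, 13+2, 13+0) = 15
r[6] = max(2+15, 5+13, 9+9, 13+5, 13+2, 15+0) = 18
r[7] = max(2+18, 5+15, 9+13, …, 15+2, 23+0) = 23
r[8] = max(2+23, 5+18, 9+15, …, 23+2, 21+0) = 26
r[9] = max(2+26, 5+23, 9+18, …, 21+2, 15+0) = 28
r[10] = max(2+28, 5+26, 9+23, …, 15+2, 26+0) = 32
r[11] = max(2+32, 5+28, 9+26, …, 26+2, 23+0) = 36
r[12] = max(2+36, 5+32, 9+28, …, 23+2, 18+0) = 39
One optimal cutting: 4 + 4 + 4 → $13 + $13 + $13 = $39.

39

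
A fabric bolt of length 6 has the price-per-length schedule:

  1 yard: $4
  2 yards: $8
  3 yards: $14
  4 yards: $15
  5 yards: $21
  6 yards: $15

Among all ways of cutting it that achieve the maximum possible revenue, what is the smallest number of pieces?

Consider every possible first cut. r[k] is the best of p[i]+r[k−i] over all sellable i≤k.
r[1] = 4
r[2] = 8  (first piece 1, then r[1]=4)
r[3] = 14
r[4] = 18  (first piece 1, then r[3]=14)
r[5] = 22  (first piece 1, then r[4]=18)
r[6] = 28  (first piece 3, then r[3]=14)
Maximum revenue is $28.
Now minimize piece count subject to staying optimal: for each k, pieces[k] = 1 + min over i with p[i]+r[k−i]=r[k] of pieces[k−i].
pieces[3] = 1
pieces[4] = 2
pieces[5] = 2
pieces[6] = 2

2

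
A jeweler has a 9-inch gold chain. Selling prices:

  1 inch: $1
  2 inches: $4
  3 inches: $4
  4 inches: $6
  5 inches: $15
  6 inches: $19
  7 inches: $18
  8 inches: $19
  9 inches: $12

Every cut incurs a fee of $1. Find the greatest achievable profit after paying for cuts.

22

Build v[k] bottom-up: v[k] = max over allowed piece i of (p[i] + v[k−i]) − 1 per cut.
v[1] = 1
v[2] = 4
v[3] = 4  (first piece 1, then v[2]=4)
v[4] = 7  (first piece 2, then v[2]=4)
v[5] = 15
v[6] = 19
v[7] = 19  (first piece 1, then v[6]=19)
v[8] = 22  (first piece 2, then v[6]=19)
v[9] = 22  (first piece 1, then v[8]=22)
One optimal plan: pieces 6 + 2 + 1 (2 cuts) → $24 − $2 = $22.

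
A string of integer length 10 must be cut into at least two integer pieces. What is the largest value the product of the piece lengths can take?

Fill f[k] for k=2..10: at each k try every first piece i and multiply by the better of (k−i) uncut or f[k−i].
f[2] = 1·max(1,0) = 1·1 = 1
f[3] = max(1·2, 2·1) = 2
f[4] = max(1·3, 2·2, 3·1) = 4
f[5] = max(1·4, 2·3, 3·2, 4·1) = 6
f[6] = max(1·6, 2·4, 3·3, 4·2, 5·1) = 9
f[7] = max(1·9, 2·6, 3·4, 4·3, 5·2, 6·1) = 12
f[8] = max(1·12, 2·9, 3·6, …, 6·2, 7·1) = 18
f[9] = max(1·18, 2·12, 3·9, …, 7·2, 8·1) = 27
f[10] = max(1·27, 2·18, 3·12, …, 8·2, 9·1) = 36
One optimal split: 3 + 3 + 2 + 2; product 3·3·2·2 = 36.

36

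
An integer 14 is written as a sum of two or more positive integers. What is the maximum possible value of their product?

162

Let prod[k] be the best product for length k (with at least one cut). For each first piece i, the rest contributes max(k−i, prod[k−i]).
prod[2] = 1·max(1,0) = 1·1 = 1
prod[3] = 1·max(2,1) = 1·2 = 2
prod[4] = 2·max(2,1) = 2·2 = 4
prod[5] = 2·max(3,2) = 2·3 = 6
prod[6] = 3·max(3,2) = 3·3 = 9
prod[7] = 2·max(5,6) = 2·6 = 12
prod[8] = 2·max(6,9) = 2·9 = 18
prod[9] = 3·max(6,9) = 3·9 = 27
prod[10] = 2·max(8,18) = 2·18 = 36
prod[11] = 2·max(9,27) = 2·27 = 54
prod[12] = 3·max(9,27) = 3·27 = 81
prod[13] = 2·max(11,54) = 2·54 = 108
prod[14] = 2·max(12,81) = 2·81 = 162
One optimal split: 3 + 3 + 3 + 3 + 2; product 3·3·3·3·2 = 162.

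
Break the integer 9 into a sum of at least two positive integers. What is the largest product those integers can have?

Fill P[k] for k=2..9: at each k try every first piece i and multiply by the better of (k−i) uncut or P[k−i].
P[2] = 1*max(1,0) = 1*1 = 1
P[3] = 1*max(2,1) = 1*2 = 2
P[4] = 2*max(2,1) = 2*2 = 4
P[5] = 2*max(3,2) = 2*3 = 6
P[6] = 3*max(3,2) = 3*3 = 9
P[7] = 2*max(5,6) = 2*6 = 12
P[8] = 2*max(6,9) = 2*9 = 18
P[9] = 3*max(6,9) = 3*9 = 27
One optimal split: 3 + 3 + 3; product 3*3*3 = 27.

27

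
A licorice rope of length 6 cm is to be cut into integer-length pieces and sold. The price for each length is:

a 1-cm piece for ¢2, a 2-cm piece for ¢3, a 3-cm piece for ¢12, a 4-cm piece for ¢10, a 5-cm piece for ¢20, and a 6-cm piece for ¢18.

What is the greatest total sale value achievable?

Let R[k] be the best obtainable value from length k. For each k, try every first piece i and keep the best of price[i] + R[k−i].
R[1] = 2
R[2] = max(2+2, 3+0) = 4
R[3] = max(2+4, 3+2, 12+0) = 12
R[4] = max(2+12, 3+4, 12+2, 10+0) = 14
R[5] = max(2+14, 3+12, 12+4, 10+2, 20+0) = 20
R[6] = max(2+20, 3+14, 12+12, 10+4, 20+2, 18+0) = 24
One optimal cutting: 3 + 3 → ¢12 + ¢12 = ¢24.

24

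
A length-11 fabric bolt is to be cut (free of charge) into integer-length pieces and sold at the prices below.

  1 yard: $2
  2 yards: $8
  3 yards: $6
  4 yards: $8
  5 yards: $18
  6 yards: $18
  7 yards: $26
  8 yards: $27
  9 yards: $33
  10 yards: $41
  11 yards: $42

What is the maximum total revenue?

43

Let best[k] be the best obtainable value from length k. For each k, try every first piece i and keep the best of price[i] + best[k−i].
best[1] = 2
best[2] = max(2+2, 8+0) = 8
best[3] = max(2+8, 8+2, 6+0) = 10
best[4] = max(2+10, 8+8, 6+2, 8+0) = 16
best[5] = max(2+16, 8+10, 6+8, 8+2, 18+0) = 18
best[6] = max(2+18, 8+16, 6+10, 8+8, 18+2, 18+0) = 24
best[7] = max(2+24, 8+18, 6+16, …, 18+2, 26+0) = 26
best[8] = max(2+26, 8+24, 6+18, …, 26+2, 27+0) = 32
best[9] = max(2+32, 8+26, 6+24, …, 27+2, 33+0) = 34
best[10] = max(2+34, 8+32, 6+26, …, 33+2, 41+0) = 41
best[11] = max(2+41, 8+34, 6+32, …, 41+2, 42+0) = 43
One optimal cutting: 10 + 1 → $41 + $2 = $43.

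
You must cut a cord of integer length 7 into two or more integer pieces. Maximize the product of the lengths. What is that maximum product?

Define P[k] = max over 1≤i<k of i · max(k−i, P[k−i]); the inner max lets the remainder stay uncut if that's better.
P[2] = 1*max(1,0) = 1*1 = 1
P[3] = max(1*2, 2*1) = 2
P[4] = max(1*3, 2*2, 3*1) = 4
P[5] = max(1*4, 2*3, 3*2, 4*1) = 6
P[6] = max(1*6, 2*4, 3*3, 4*2, 5*1) = 9
P[7] = max(1*9, 2*6, 3*4, 4*3, 5*2, 6*1) = 12
One optimal split: 3 + 2 + 2; product 3*2*2 = 12.

12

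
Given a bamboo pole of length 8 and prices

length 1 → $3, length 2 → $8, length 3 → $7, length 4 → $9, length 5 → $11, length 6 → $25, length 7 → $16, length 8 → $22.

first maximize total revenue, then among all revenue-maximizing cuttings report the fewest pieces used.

Let r[k] be the best obtainable value from length k. For each k, try every first piece i and keep the best of price[i] + r[k−i].
r[1] = 3
r[2] = 8
r[3] = 11  (first piece 1, then r[2]=8)
r[4] = 16  (first piece 2, then r[2]=8)
r[5] = 19  (first piece 1, then r[4]=16)
r[6] = 25
r[7] = 28  (first piece 1, then r[6]=25)
r[8] = 33  (first piece 2, then r[6]=25)
Maximum revenue is $33.
Now minimize piece count subject to staying optimal: for each k, pieces[k] = 1 + min over i with p[i]+r[k−i]=r[k] of pieces[k−i].
pieces[5] = 3
pieces[6] = 1
pieces[7] = 2
pieces[8] = 2

2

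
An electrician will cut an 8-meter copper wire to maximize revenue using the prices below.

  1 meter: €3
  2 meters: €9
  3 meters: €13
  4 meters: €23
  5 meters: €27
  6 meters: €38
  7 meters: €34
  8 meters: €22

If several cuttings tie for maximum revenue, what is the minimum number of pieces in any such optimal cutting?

2

Consider every possible first cut. r[k] is the best of p[i]+r[k−i] over all sellable i≤k.
r[1] = 3
r[2] = max(3+3, 9+0) = 9
r[3] = max(3+9, 9+3, 13+0) = 13
r[4] = max(3+13, 9+9, 13+3, 23+0) = 23
r[5] = max(3+23, 9+13, 13+9, 23+3, 27+0) = 27
r[6] = max(3+27, 9+23, 13+13, 23+9, 27+3, 38+0) = 38
r[7] = max(3+38, 9+27, 13+23, …, 38+3, 34+0) = 41
r[8] = max(3+41, 9+38, 13+27, …, 34+3, 22+0) = 47
Maximum revenue is €47.
Now minimize piece count subject to staying optimal: for each k, pieces[k] = 1 + min over i with p[i]+r[k−i]=r[k] of pieces[k−i].
pieces[5] = 1
pieces[6] = 1
pieces[7] = 2
pieces[8] = 2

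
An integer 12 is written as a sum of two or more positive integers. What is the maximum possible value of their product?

81

Define m[k] = max over 1≤i<k of i · max(k−i, m[k−i]); the inner max lets the remainder stay uncut if that's better.
m[2] = 1×max(1,0) = 1×1 = 1
m[3] = 1×max(2,1) = 1×2 = 2
m[4] = 2×max(2,1) = 2×2 = 4
m[5] = 2×max(3,2) = 2×3 = 6
m[6] = 3×max(3,2) = 3×3 = 9
m[7] = 2×max(5,6) = 2×6 = 12
m[8] = 2×max(6,9) = 2×9 = 18
m[9] = 3×max(6,9) = 3×9 = 27
m[10] = 2×max(8,18) = 2×18 = 36
m[11] = 2×max(9,27) = 2×27 = 54
m[12] = 3×max(9,27) = 3×27 = 81
One optimal split: 3 + 3 + 3 + 3; product 3×3×3×3 = 81.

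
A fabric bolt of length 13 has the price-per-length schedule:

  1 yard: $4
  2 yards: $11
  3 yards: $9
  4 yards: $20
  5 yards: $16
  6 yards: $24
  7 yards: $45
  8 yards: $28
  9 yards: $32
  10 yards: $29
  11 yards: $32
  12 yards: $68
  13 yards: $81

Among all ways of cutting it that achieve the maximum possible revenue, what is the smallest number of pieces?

Consider every possible first cut. r[k] is the best of p[i]+r[k−i] over all sellable i≤k.
r[1] = 4
r[2] = max(4+4, 11+0) = 11
r[3] = max(4+11, 11+4, 9+0) = 15
r[4] = max(4+15, 11+11, 9+4, 20+0) = 22
r[5] = max(4+22, 11+15, 9+11, 20+4, 16+0) = 26
r[6] = max(4+26, 11+22, 9+15, 20+11, 16+4, 24+0) = 33
r[7] = max(4+33, 11+26, 9+22, …, 24+4, 45+0) = 45
r[8] = max(4+45, 11+33, 9+26, …, 45+4, 28+0) = 49
r[9] = max(4+49, 11+45, 9+33, …, 28+4, 32+0) = 56
r[10] = max(4+56, 11+49, 9+45, …, 32+4, 29+0) = 60
r[11] = max(4+60, 11+56, 9+49, …, 29+4, 32+0) = 67
r[12] = max(4+67, 11+60, 9+56, …, 32+4, 68+0) = 71
r[13] = max(4+71, 11+67, 9+60, …, 68+4, 81+0) = 81
Maximum revenue is $81.
Now minimize piece count subject to staying optimal: for each k, pieces[k] = 1 + min over i with p[i]+r[k−i]=r[k] of pieces[k−i].
pieces[10] = 3
pieces[11] = 3
pieces[12] = 4
pieces[13] = 1

1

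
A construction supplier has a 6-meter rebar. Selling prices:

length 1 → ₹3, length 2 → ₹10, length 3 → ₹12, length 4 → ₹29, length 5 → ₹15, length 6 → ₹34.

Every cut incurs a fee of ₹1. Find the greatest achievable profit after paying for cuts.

Consider every possible first cut. v[k] is the best of p[i]+v[k−i] over all sellable i≤k, charging 1 whenever i<k.
v[1] = 3
v[2] = max(3+3-1, 10+0) = 10
v[3] = max(3+10-1, 10+3-1, 12+0) = 12
v[4] = max(3+12-1, 10+10-1, 12+3-1, 29+0) = 29
v[5] = max(3+29-1, 10+12-1, 12+10-1, 29+3-1, 15+0) = 31
v[6] = max(3+31-1, 10+29-1, 12+12-1, 29+10-1, 15+3-1, 34+0) = 38
One optimal plan: pieces 4 + 2 (1 cut) → ₹39 − ₹1 = ₹38.

38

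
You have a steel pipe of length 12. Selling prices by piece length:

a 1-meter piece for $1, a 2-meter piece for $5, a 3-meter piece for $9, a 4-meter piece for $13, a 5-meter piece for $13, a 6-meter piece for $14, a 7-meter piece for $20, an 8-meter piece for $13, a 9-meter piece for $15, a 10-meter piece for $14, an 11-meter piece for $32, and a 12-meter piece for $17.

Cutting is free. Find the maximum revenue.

39

Let v[k] be the best obtainable value from length k. For each k, try every first piece i and keep the best of price[i] + v[k−i].
v[1] = 1
v[2] = max(1+1, 5+0) = 5
v[3] = max(1+5, 5+1, 9+0) = 9
v[4] = max(1+9, 5+5, 9+1, 13+0) = 13
v[5] = max(1+13, 5+9, 9+5, 13+1, 13+0) = 14
v[6] = max(1+14, 5+13, 9+9, 13+5, 13+1, 14+0) = 18
v[7] = max(1+18, 5+14, 9+13, …, 14+1, 20+0) = 22
v[8] = max(1+22, 5+18, 9+14, …, 20+1, 13+0) = 26
v[9] = max(1+26, 5+22, 9+18, …, 13+1, 15+0) = 27
v[10] = max(1+27, 5+26, 9+22, …, 15+1, 14+0) = 31
v[11] = max(1+31, 5+27, 9+26, …, 14+1, 32+0) = 35
v[12] = max(1+35, 5+31, 9+27, …, 32+1, 17+0) = 39
One optimal cutting: 4 + 4 + 4 → $13 + $13 + $13 = $39.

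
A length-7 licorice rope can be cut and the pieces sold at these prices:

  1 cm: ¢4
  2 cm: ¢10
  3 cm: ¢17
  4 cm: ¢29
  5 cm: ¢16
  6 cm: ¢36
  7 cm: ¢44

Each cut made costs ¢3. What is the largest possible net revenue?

44

Consider every possible first cut. r[k] is the best of p[i]+r[k−i] over all sellable i≤k, charging 3 whenever i<k.
r[1] = 4
r[2] = max(4+4-3, 10+0) = 10
r[3] = max(4+10-3, 10+4-3, 17+0) = 17
r[4] = max(4+17-3, 10+10-3, 17+4-3, 29+0) = 29
r[5] = max(4+29-3, 10+17-3, 17+10-3, 29+4-3, 16+0) = 30
r[6] = max(4+30-3, 10+29-3, 17+17-3, 29+10-3, 16+4-3, 36+0) = 36
r[7] = max(4+36-3, 10+30-3, 17+29-3, …, 36+4-3, 44+0) = 44
Best is to make no cuts and sell whole for ¢44.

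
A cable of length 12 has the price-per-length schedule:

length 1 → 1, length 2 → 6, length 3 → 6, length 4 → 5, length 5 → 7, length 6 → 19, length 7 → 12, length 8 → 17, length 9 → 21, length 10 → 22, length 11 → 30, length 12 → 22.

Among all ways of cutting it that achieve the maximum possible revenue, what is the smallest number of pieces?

Let r[k] be the best obtainable value from length k. For each k, try every first piece i and keep the best of price[i] + r[k−i].
r[1] = 1
r[2] = 6
r[3] = 7  (first piece 1, then r[2]=6)
r[4] = 12  (first piece 2, then r[2]=6)
r[5] = 13  (first piece 1, then r[4]=12)
r[6] = 19
r[7] = 20  (first piece 1, then r[6]=19)
r[8] = 25  (first piece 2, then r[6]=19)
r[9] = 26  (first piece 1, then r[8]=25)
r[10] = 31  (first piece 2, then r[8]=25)
r[11] = 32  (first piece 1, then r[10]=31)
r[12] = 38  (first piece 6, then r[6]=19)
Maximum revenue is 38.
Now minimize piece count subject to staying optimal: for each k, pieces[k] = 1 + min over i with p[i]+r[k−i]=r[k] of pieces[k−i].
pieces[9] = 3
pieces[10] = 3
pieces[11] = 4
pieces[12] = 2

2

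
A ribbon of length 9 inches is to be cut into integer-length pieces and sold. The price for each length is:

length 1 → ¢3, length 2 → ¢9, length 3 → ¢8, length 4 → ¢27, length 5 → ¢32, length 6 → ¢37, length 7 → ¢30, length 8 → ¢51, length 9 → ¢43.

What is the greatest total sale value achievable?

59

Let R[k] be the best obtainable value from length k. For each k, try every first piece i and keep the best of price[i] + R[k−i].
R[1] = 3
R[2] = 9
R[3] = 12  (first piece 1, then R[2]=9)
R[4] = 27
R[5] = 32
R[6] = 37
R[7] = 41  (first piece 2, then R[5]=32)
R[8] = 54  (first piece 4, then R[4]=27)
R[9] = 59  (first piece 4, then R[5]=32)
One optimal cutting: 5 + 4 → ¢32 + ¢27 = ¢59.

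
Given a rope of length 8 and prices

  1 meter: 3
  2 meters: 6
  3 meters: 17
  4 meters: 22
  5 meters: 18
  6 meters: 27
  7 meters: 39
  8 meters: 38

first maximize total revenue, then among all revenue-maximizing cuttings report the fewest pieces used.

2

Build r[k] bottom-up: r[k] = max over allowed piece i of (p[i] + r[k−i]).
r[1] = 3
r[2] = max(3+3, 6+0) = 6
r[3] = max(3+6, 6+3, 17+0) = 17
r[4] = max(3+17, 6+6, 17+3, 22+0) = 22
r[5] = max(3+22, 6+17, 17+6, 22+3, 18+0) = 25
r[6] = max(3+25, 6+22, 17+17, 22+6, 18+3, 27+0) = 34
r[7] = max(3+34, 6+25, 17+22, …, 27+3, 39+0) = 39
r[8] = max(3+39, 6+34, 17+25, …, 39+3, 38+0) = 44
Maximum revenue is 44.
Now minimize piece count subject to staying optimal: for each k, pieces[k] = 1 + min over i with p[i]+r[k−i]=r[k] of pieces[k−i].
pieces[5] = 2
pieces[6] = 2
pieces[7] = 1
pieces[8] = 2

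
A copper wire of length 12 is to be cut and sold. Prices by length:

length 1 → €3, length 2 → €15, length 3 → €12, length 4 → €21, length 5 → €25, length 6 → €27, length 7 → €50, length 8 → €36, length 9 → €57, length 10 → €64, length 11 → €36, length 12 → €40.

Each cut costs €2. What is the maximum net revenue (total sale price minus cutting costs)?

80

Consider every possible first cut. net[k] is the best of p[i]+net[k−i] over all sellable i≤k, charging 2 whenever i<k.
net[1] = 3
net[2] = max(3+3-2, 15+0) = 15
net[3] = max(3+15-2, 15+3-2, 12+0) = 16
net[4] = max(3+16-2, 15+15-2, 12+3-2, 21+0) = 28
net[5] = max(3+28-2, 15+16-2, 12+15-2, 21+3-2, 25+0) = 29
net[6] = max(3+29-2, 15+28-2, 12+16-2, 21+15-2, 25+3-2, 27+0) = 41
net[7] = max(3+41-2, 15+29-2, 12+28-2, …, 27+3-2, 50+0) = 50
net[8] = max(3+50-2, 15+41-2, 12+29-2, …, 50+3-2, 36+0) = 54
net[9] = max(3+54-2, 15+50-2, 12+41-2, …, 36+3-2, 57+0) = 63
net[10] = max(3+63-2, 15+54-2, 12+50-2, …, 57+3-2, 64+0) = 67
net[11] = max(3+67-2, 15+63-2, 12+54-2, …, 64+3-2, 36+0) = 76
net[12] = max(3+76-2, 15+67-2, 12+63-2, …, 36+3-2, 40+0) = 80
One optimal plan: pieces 2 + 2 + 2 + 2 + 2 + 2 (5 cuts) → €90 − €10 = €80.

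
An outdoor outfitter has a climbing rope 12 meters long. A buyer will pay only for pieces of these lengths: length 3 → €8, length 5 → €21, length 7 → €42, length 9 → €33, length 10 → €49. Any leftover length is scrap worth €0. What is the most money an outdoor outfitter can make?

63

Let best[k] be the best obtainable value from length k. For each k, try every first piece i and keep the best of price[i] + best[k−i].
best[1] = 0
best[2] = 0
best[3] = 8
best[4] = 8
best[5] = max(8+0, 21+0) = 21
best[6] = max(8+8, 21+0) = 21
best[7] = max(8+8, 21+0, 42+0) = 42
best[8] = max(8+21, 21+8, 42+0) = 42
best[9] = max(8+21, 21+8, 42+0, 33+0) = 42
best[10] = max(8+42, 21+21, 42+8, 33+0, 49+0) = 50
best[11] = max(8+42, 21+21, 42+8, 33+0, 49+0) = 50
best[12] = max(8+42, 21+42, 42+21, 33+8, 49+0) = 63
One optimal cutting: 7 + 5 → €63.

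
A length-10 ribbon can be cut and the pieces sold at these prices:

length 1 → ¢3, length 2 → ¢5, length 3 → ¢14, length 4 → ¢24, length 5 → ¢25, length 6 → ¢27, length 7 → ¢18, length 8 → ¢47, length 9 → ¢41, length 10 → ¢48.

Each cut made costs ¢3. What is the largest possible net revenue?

49

Consider every possible first cut. net[k] is the best of p[i]+net[k−i] over all sellable i≤k, charging 3 whenever i<k.
net[1] = 3
net[2] = max(3+3-3, 5+0) = 5
net[3] = max(3+5-3, 5+3-3, 14+0) = 14
net[4] = max(3+14-3, 5+5-3, 14+3-3, 24+0) = 24
net[5] = max(3+24-3, 5+14-3, 14+5-3, 24+3-3, 25+0) = 25
net[6] = max(3+25-3, 5+24-3, 14+14-3, 24+5-3, 25+3-3, 27+0) = 27
net[7] = max(3+27-3, 5+25-3, 14+24-3, …, 27+3-3, 18+0) = 35
net[8] = max(3+35-3, 5+27-3, 14+25-3, …, 18+3-3, 47+0) = 47
net[9] = max(3+47-3, 5+35-3, 14+27-3, …, 47+3-3, 41+0) = 47
net[10] = max(3+47-3, 5+47-3, 14+35-3, …, 41+3-3, 48+0) = 49
One optimal plan: pieces 8 + 2 (1 cut) → ¢52 − ¢3 = ¢49.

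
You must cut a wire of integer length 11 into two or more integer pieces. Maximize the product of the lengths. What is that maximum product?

54

Define m[k] = max over 1≤i<k of i · max(k−i, m[k−i]); the inner max lets the remainder stay uncut if that's better.
m[2] = 1*max(1,0) = 1*1 = 1
m[3] = max(1*2, 2*1) = 2
m[4] = max(1*3, 2*2, 3*1) = 4
m[5] = max(1*4, 2*3, 3*2, 4*1) = 6
m[6] = max(1*6, 2*4, 3*3, 4*2, 5*1) = 9
m[7] = max(1*9, 2*6, 3*4, 4*3, 5*2, 6*1) = 12
m[8] = max(1*12, 2*9, 3*6, …, 6*2, 7*1) = 18
m[9] = max(1*18, 2*12, 3*9, …, 7*2, 8*1) = 27
m[10] = max(1*27, 2*18, 3*12, …, 8*2, 9*1) = 36
m[11] = max(1*36, 2*27, 3*18, …, 9*2, 10*1) = 54
One optimal split: 3 + 3 + 3 + 2; product 3*3*3*2 = 54.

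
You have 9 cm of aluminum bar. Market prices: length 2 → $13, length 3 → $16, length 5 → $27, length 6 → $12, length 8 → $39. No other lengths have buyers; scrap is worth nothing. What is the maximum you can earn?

Consider every possible first cut. best[k] is the best of p[i]+best[k−i] over all sellable i≤k.
best[1] = 0
best[2] = 13
best[3] = max(13+0, 16+0) = 16
best[4] = max(13+13, 16+0) = 26
best[5] = max(13+16, 16+13, 27+0) = 29
best[6] = max(13+26, 16+16, 27+0, 12+0) = 39
best[7] = max(13+29, 16+26, 27+13, 12+0) = 42
best[8] = max(13+39, 16+29, 27+16, 12+13, 39+0) = 52
best[9] = max(13+42, 16+39, 27+26, 12+16, 39+0) = 55
One optimal cutting: 3 + 2 + 2 + 2 → $55.

55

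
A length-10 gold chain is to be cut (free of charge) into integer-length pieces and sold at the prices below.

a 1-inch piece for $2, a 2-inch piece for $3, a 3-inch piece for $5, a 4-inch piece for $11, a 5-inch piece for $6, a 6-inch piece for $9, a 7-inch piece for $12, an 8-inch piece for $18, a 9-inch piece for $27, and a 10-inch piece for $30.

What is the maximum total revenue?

30

Let best[k] be the best obtainable value from length k. For each k, try every first piece i and keep the best of price[i] + best[k−i].
best[1] = 2
best[2] = 4  (first piece 1, then best[1]=2)
best[3] = 6  (first piece 1, then best[2]=4)
best[4] = 11
best[5] = 13  (first piece 1, then best[4]=11)
best[6] = 15  (first piece 1, then best[5]=13)
best[7] = 17  (first piece 1, then best[6]=15)
best[8] = 22  (first piece 4, then best[4]=11)
best[9] = 27
best[10] = 30
Best is to sell the whole 10-inch piece uncut for $30.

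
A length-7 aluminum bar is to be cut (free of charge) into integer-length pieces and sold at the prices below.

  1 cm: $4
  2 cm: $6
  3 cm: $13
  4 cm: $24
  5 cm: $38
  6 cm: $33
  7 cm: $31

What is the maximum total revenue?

Let best[k] be the best obtainable value from length k. For each k, try every first piece i and keep the best of price[i] + best[k−i].
best[1] = 4
best[2] = 8  (first piece 1, then best[1]=4)
best[3] = 13
best[4] = 24
best[5] = 38
best[6] = 42  (first piece 1, then best[5]=38)
best[7] = 46  (first piece 1, then best[6]=42)
One optimal cutting: 5 + 1 + 1 → $38 + $4 + $4 = $46.

46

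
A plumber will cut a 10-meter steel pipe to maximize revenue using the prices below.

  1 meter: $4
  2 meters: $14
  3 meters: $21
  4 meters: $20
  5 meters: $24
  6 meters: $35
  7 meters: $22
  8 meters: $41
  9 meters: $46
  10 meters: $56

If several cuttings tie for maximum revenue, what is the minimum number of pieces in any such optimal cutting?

4

Consider every possible first cut. r[k] is the best of p[i]+r[k−i] over all sellable i≤k.
r[1] = 4
r[2] = max(4+4, 14+0) = 14
r[3] = max(4+14, 14+4, 21+0) = 21
r[4] = max(4+21, 14+14, 21+4, 20+0) = 28
r[5] = max(4+28, 14+21, 21+14, 20+4, 24+0) = 35
r[6] = max(4+35, 14+28, 21+21, 20+14, 24+4, 35+0) = 42
r[7] = max(4+42, 14+35, 21+28, …, 35+4, 22+0) = 49
r[8] = max(4+49, 14+42, 21+35, …, 22+4, 41+0) = 56
r[9] = max(4+56, 14+49, 21+42, …, 41+4, 46+0) = 63
r[10] = max(4+63, 14+56, 21+49, …, 46+4, 56+0) = 70
Maximum revenue is $70.
Now minimize piece count subject to staying optimal: for each k, pieces[k] = 1 + min over i with p[i]+r[k−i]=r[k] of pieces[k−i].
pieces[7] = 3
pieces[8] = 3
pieces[9] = 3
pieces[10] = 4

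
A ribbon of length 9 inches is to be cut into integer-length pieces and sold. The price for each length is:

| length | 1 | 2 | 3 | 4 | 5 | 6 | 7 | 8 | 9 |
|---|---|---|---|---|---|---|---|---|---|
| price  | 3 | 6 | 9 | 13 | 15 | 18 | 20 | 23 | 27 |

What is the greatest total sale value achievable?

Build best[k] bottom-up: best[k] = max over allowed piece i of (p[i] + best[k−i]).
best[1] = 3
best[2] = max(3+3, 6+0) = 6
best[3] = max(3+6, 6+3, 9+0) = 9
best[4] = max(3+9, 6+6, 9+3, 13+0) = 13
best[5] = max(3+13, 6+9, 9+6, 13+3, 15+0) = 16
best[6] = max(3+16, 6+13, 9+9, 13+6, 15+3, 18+0) = 19
best[7] = max(3+19, 6+16, 9+13, …, 18+3, 20+0) = 22
best[8] = max(3+22, 6+19, 9+16, …, 20+3, 23+0) = 26
best[9] = max(3+26, 6+22, 9+19, …, 23+3, 27+0) = 29
One optimal cutting: 4 + 4 + 1 → ¢13 + ¢13 + ¢3 = ¢29.

29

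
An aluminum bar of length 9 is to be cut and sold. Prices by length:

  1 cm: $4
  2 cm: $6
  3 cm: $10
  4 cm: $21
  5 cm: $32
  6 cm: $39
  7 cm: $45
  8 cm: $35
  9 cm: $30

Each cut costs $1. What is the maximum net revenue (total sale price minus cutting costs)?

Build v[k] bottom-up: v[k] = max over allowed piece i of (p[i] + v[k−i]) − 1 per cut.
v[1] = 4
v[2] = max(4+4-1, 6+0) = 7
v[3] = max(4+7-1, 6+4-1, 10+0) = 10
v[4] = max(4+10-1, 6+7-1, 10+4-1, 21+0) = 21
v[5] = max(4+21-1, 6+10-1, 10+7-1, 21+4-1, 32+0) = 32
v[6] = max(4+32-1, 6+21-1, 10+10-1, 21+7-1, 32+4-1, 39+0) = 39
v[7] = max(4+39-1, 6+32-1, 10+21-1, …, 39+4-1, 45+0) = 45
v[8] = max(4+45-1, 6+39-1, 10+32-1, …, 45+4-1, 35+0) = 48
v[9] = max(4+48-1, 6+45-1, 10+39-1, …, 35+4-1, 30+0) = 52
One optimal plan: pieces 5 + 4 (1 cut) → $53 − $1 = $52.

52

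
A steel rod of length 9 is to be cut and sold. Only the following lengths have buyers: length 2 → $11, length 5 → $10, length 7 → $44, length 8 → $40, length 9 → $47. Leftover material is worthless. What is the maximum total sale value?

55

Let best[k] be the best obtainable value from length k. For each k, try every first piece i and keep the best of price[i] + best[k−i].
best[1] = 0
best[2] = 11
best[3] = 11
best[4] = 22  (first piece 2, then best[2]=11)
best[5] = 22
best[6] = 33  (first piece 2, then best[4]=22)
best[7] = 44
best[8] = 44
best[9] = 55  (first piece 2, then best[7]=44)
One optimal cutting: 7 + 2 → $55.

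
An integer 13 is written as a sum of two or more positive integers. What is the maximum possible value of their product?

Fill prod[k] for k=2..13: at each k try every first piece i and multiply by the better of (k−i) uncut or prod[k−i].
prod[2] = 1·max(1,0) = 1·1 = 1
prod[3] = 1·max(2,1) = 1·2 = 2
prod[4] = 2·max(2,1) = 2·2 = 4
prod[5] = 2·max(3,2) = 2·3 = 6
prod[6] = 3·max(3,2) = 3·3 = 9
prod[7] = 2·max(5,6) = 2·6 = 12
prod[8] = 2·max(6,9) = 2·9 = 18
prod[9] = 3·max(6,9) = 3·9 = 27
prod[10] = 2·max(8,18) = 2·18 = 36
prod[11] = 2·max(9,27) = 2·27 = 54
prod[12] = 3·max(9,27) = 3·27 = 81
prod[13] = 2·max(11,54) = 2·54 = 108
One optimal split: 3 + 3 + 3 + 2 + 2; product 3·3·3·2·2 = 108.

108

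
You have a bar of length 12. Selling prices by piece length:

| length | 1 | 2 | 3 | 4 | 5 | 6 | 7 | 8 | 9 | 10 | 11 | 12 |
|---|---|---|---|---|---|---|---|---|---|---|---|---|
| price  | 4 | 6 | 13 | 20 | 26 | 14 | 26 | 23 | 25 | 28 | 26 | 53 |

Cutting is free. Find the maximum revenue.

60

Build best[k] bottom-up: best[k] = max over allowed piece i of (p[i] + best[k−i]).
best[1] = 4
best[2] = max(4+4, 6+0) = 8
best[3] = max(4+8, 6+4, 13+0) = 13
best[4] = max(4+13, 6+8, 13+4, 20+0) = 20
best[5] = max(4+20, 6+13, 13+8, 20+4, 26+0) = 26
best[6] = max(4+26, 6+20, 13+13, 20+8, 26+4, 14+0) = 30
best[7] = max(4+30, 6+26, 13+20, …, 14+4, 26+0) = 34
best[8] = max(4+34, 6+30, 13+26, …, 26+4, 23+0) = 40
best[9] = max(4+40, 6+34, 13+30, …, 23+4, 25+0) = 46
best[10] = max(4+46, 6+40, 13+34, …, 25+4, 28+0) = 52
best[11] = max(4+52, 6+46, 13+40, …, 28+4, 26+0) = 56
best[12] = max(4+56, 6+52, 13+46, …, 26+4, 53+0) = 60
One optimal cutting: 5 + 5 + 1 + 1 → 26 + 26 + 4 + 4 = 60.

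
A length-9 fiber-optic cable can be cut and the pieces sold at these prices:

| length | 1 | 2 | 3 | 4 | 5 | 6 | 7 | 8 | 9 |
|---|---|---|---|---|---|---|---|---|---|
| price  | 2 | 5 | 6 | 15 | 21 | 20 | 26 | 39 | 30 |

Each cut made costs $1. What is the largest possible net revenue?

40

Consider every possible first cut. r[k] is the best of p[i]+r[k−i] over all sellable i≤k, charging 1 whenever i<k.
r[1] = 2
r[2] = max(2+2-1, 5+0) = 5
r[3] = max(2+5-1, 5+2-1, 6+0) = 6
r[4] = max(2+6-1, 5+5-1, 6+2-1, 15+0) = 15
r[5] = max(2+15-1, 5+6-1, 6+5-1, 15+2-1, 21+0) = 21
r[6] = max(2+21-1, 5+15-1, 6+6-1, 15+5-1, 21+2-1, 20+0) = 22
r[7] = max(2+22-1, 5+21-1, 6+15-1, …, 20+2-1, 26+0) = 26
r[8] = max(2+26-1, 5+22-1, 6+21-1, …, 26+2-1, 39+0) = 39
r[9] = max(2+39-1, 5+26-1, 6+22-1, …, 39+2-1, 30+0) = 40
One optimal plan: pieces 8 + 1 (1 cut) → $41 − $1 = $40.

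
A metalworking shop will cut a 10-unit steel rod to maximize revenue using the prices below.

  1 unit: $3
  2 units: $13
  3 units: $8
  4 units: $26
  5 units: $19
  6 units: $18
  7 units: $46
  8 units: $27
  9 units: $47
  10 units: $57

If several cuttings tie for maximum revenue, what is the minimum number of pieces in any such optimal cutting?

3

Let r[k] be the best obtainable value from length k. For each k, try every first piece i and keep the best of price[i] + r[k−i].
r[1] = 3
r[2] = max(3+3, 13+0) = 13
r[3] = max(3+13, 13+3, 8+0) = 16
r[4] = max(3+16, 13+13, 8+3, 26+0) = 26
r[5] = max(3+26, 13+16, 8+13, 26+3, 19+0) = 29
r[6] = max(3+29, 13+26, 8+16, 26+13, 19+3, 18+0) = 39
r[7] = max(3+39, 13+29, 8+26, …, 18+3, 46+0) = 46
r[8] = max(3+46, 13+39, 8+29, …, 46+3, 27+0) = 52
r[9] = max(3+52, 13+46, 8+39, …, 27+3, 47+0) = 59
r[10] = max(3+59, 13+52, 8+46, …, 47+3, 57+0) = 65
Maximum revenue is $65.
Now minimize piece count subject to staying optimal: for each k, pieces[k] = 1 + min over i with p[i]+r[k−i]=r[k] of pieces[k−i].
pieces[7] = 1
pieces[8] = 2
pieces[9] = 2
pieces[10] = 3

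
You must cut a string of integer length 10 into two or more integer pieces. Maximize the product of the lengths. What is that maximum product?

36

Define m[k] = max over 1≤i<k of i · max(k−i, m[k−i]); the inner max lets the remainder stay uncut if that's better.
m[2] = 1·max(1,0) = 1·1 = 1
m[3] = max(1·2, 2·1) = 2
m[4] = max(1·3, 2·2, 3·1) = 4
m[5] = max(1·4, 2·3, 3·2, 4·1) = 6
m[6] = max(1·6, 2·4, 3·3, 4·2, 5·1) = 9
m[7] = max(1·9, 2·6, 3·4, 4·3, 5·2, 6·1) = 12
m[8] = max(1·12, 2·9, 3·6, …, 6·2, 7·1) = 18
m[9] = max(1·18, 2·12, 3·9, …, 7·2, 8·1) = 27
m[10] = max(1·27, 2·18, 3·12, …, 8·2, 9·1) = 36
One optimal split: 3 + 3 + 2 + 2; product 3·3·2·2 = 36.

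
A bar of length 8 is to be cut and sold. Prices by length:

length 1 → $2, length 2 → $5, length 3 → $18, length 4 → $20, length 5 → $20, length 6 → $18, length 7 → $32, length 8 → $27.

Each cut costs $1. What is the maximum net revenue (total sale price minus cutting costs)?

39

Let v[k] be the best obtainable value from length k. For each k, try every first piece i and keep the best of price[i] + v[k−i] minus the 1 cut fee when i<k.
v[1] = 2
v[2] = max(2+2-1, 5+0) = 5
v[3] = max(2+5-1, 5+2-1, 18+0) = 18
v[4] = max(2+18-1, 5+5-1, 18+2-1, 20+0) = 20
v[5] = max(2+20-1, 5+18-1, 18+5-1, 20+2-1, 20+0) = 22
v[6] = max(2+22-1, 5+20-1, 18+18-1, 20+5-1, 20+2-1, 18+0) = 35
v[7] = max(2+35-1, 5+22-1, 18+20-1, …, 18+2-1, 32+0) = 37
v[8] = max(2+37-1, 5+35-1, 18+22-1, …, 32+2-1, 27+0) = 39
One optimal plan: pieces 3 + 3 + 2 (2 cuts) → $41 − $2 = $39.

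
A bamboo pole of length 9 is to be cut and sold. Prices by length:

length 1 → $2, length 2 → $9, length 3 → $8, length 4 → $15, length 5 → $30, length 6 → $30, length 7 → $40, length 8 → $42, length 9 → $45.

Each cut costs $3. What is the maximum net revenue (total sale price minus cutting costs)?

46

Let v[k] be the best obtainable value from length k. For each k, try every first piece i and keep the best of price[i] + v[k−i] minus the 3 cut fee when i<k.
v[1] = 2
v[2] = max(2+2-3, 9+0) = 9
v[3] = max(2+9-3, 9+2-3, 8+0) = 8
v[4] = max(2+8-3, 9+9-3, 8+2-3, 15+0) = 15
v[5] = max(2+15-3, 9+8-3, 8+9-3, 15+2-3, 30+0) = 30
v[6] = max(2+30-3, 9+15-3, 8+8-3, 15+9-3, 30+2-3, 30+0) = 30
v[7] = max(2+30-3, 9+30-3, 8+15-3, …, 30+2-3, 40+0) = 40
v[8] = max(2+40-3, 9+30-3, 8+30-3, …, 40+2-3, 42+0) = 42
v[9] = max(2+42-3, 9+40-3, 8+30-3, …, 42+2-3, 45+0) = 46
One optimal plan: pieces 7 + 2 (1 cut) → $49 − $3 = $46.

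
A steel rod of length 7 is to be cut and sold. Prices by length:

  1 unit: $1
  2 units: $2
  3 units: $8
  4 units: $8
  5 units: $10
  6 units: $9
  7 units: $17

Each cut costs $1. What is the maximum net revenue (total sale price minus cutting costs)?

Let r[k] be the best obtainable value from length k. For each k, try every first piece i and keep the best of price[i] + r[k−i] minus the 1 cut fee when i<k.
r[1] = 1
r[2] = 2
r[3] = 8
r[4] = 8  (first piece 1, then r[3]=8)
r[5] = 10
r[6] = 15  (first piece 3, then r[3]=8)
r[7] = 17
Best is to make no cuts and sell whole for $17.

17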